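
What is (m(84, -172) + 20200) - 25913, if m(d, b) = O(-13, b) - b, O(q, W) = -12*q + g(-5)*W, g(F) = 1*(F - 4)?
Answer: -3837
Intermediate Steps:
g(F) = -4 + F (g(F) = 1*(-4 + F) = -4 + F)
O(q, W) = -12*q - 9*W (O(q, W) = -12*q + (-4 - 5)*W = -12*q - 9*W)
m(d, b) = 156 - 10*b (m(d, b) = (-12*(-13) - 9*b) - b = (156 - 9*b) - b = 156 - 10*b)
(m(84, -172) + 20200) - 25913 = ((156 - 10*(-172)) + 20200) - 25913 = ((156 + 1720) + 20200) - 25913 = (1876 + 20200) - 25913 = 22076 - 25913 = -3837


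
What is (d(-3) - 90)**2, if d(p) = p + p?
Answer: 9216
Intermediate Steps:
d(p) = 2*p
(d(-3) - 90)**2 = (2*(-3) - 90)**2 = (-6 - 90)**2 = (-96)**2 = 9216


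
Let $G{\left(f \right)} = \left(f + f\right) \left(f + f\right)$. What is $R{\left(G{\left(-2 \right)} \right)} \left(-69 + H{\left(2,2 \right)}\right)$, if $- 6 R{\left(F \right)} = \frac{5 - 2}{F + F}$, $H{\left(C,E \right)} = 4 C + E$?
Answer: $\frac{59}{64} \approx 0.92188$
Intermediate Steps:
$H{\left(C,E \right)} = E + 4 C$
$G{\left(f \right)} = 4 f^{2}$ ($G{\left(f \right)} = 2 f 2 f = 4 f^{2}$)
$R{\left(F \right)} = - \frac{1}{4 F}$ ($R{\left(F \right)} = - \frac{\left(5 - 2\right) \frac{1}{F + F}}{6} = - \frac{3 \frac{1}{2 F}}{6} = - \frac{\frac{3}{2} \frac{1}{F}}{6} = - \frac{1}{4 F}$)
$R{\left(G{\left(-2 \right)} \right)} \left(-69 + H{\left(2,2 \right)}\right) = - \frac{1}{4 \cdot 4 \left(-2\right)^{2}} \left(-69 + \left(2 + 4 \cdot 2\right)\right) = - \frac{1}{4 \cdot 4 \cdot 4} \left(-69 + \left(2 + 8\right)\right) = - \frac{1}{4 \cdot 16} \left(-69 + 10\right) = \left(- \frac{1}{4}\right) \frac{1}{16} \left(-59\right) = \left(- \frac{1}{64}\right) \left(-59\right) = \frac{59}{64}$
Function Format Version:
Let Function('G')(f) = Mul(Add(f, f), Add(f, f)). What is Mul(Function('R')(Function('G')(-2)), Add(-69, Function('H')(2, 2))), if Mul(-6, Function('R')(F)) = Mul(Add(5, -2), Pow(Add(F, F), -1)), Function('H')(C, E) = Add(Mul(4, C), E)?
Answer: Rational(59, 64) ≈ 0.92188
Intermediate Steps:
Function('H')(C, E) = Add(E, Mul(4, C))
Function('G')(f) = Mul(4, Pow(f, 2)) (Function('G')(f) = Mul(Mul(2, f), Mul(2, f)) = Mul(4, Pow(f, 2)))
Function('R')(F) = Mul(Rational(-1, 4), Pow(F, -1)) (Function('R')(F) = Mul(Rational(-1, 6), Mul(Add(5, -2), Pow(Add(F, F), -1))) = Mul(Rational(-1, 6), Mul(3, Pow(Mul(2, F), -1))) = Mul(Rational(-1, 6), Mul(3, Mul(Rational(1, 2), Pow(F, -1)))) = Mul(Rational(-1, 6), Mul(Rational(3, 2), Pow(F, -1))) = Mul(Rational(-1, 4), Pow(F, -1)))
Mul(Function('R')(Function('G')(-2)), Add(-69, Function('H')(2, 2))) = Mul(Mul(Rational(-1, 4), Pow(Mul(4, Pow(-2, 2)), -1)), Add(-69, Add(2, Mul(4, 2)))) = Mul(Mul(Rational(-1, 4), Pow(Mul(4, 4), -1)), Add(-69, Add(2, 8))) = Mul(Mul(Rational(-1, 4), Pow(16, -1)), Add(-69, 10)) = Mul(Mul(Rational(-1, 4), Rational(1, 16)), -59) = Mul(Rational(-1, 64), -59) = Rational(59, 64)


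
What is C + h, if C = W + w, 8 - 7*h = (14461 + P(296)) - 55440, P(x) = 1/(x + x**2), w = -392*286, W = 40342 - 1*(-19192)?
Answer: -28752410809/615384 ≈ -46723.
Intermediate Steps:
W = 59534 (W = 40342 + 19192 = 59534)
w = -112112
h = 3603249143/615384 (h = 8/7 - ((14461 + 1/(296*(1 + 296))) - 55440)/7 = 8/7 - ((14461 + (1/296)/297) - 55440)/7 = 8/7 - ((14461 + (1/296)*(1/297)) - 55440)/7 = 8/7 - ((14461 + 1/87912) - 55440)/7 = 8/7 - (1271295433/87912 - 55440)/7 = 8/7 - 1/7*(-3602545847/87912) = 8/7 + 3602545847/615384 = 3603249143/615384 ≈ 5855.3)
C = -52578 (C = 59534 - 112112 = -52578)
C + h = -52578 + 3603249143/615384 = -28752410809/615384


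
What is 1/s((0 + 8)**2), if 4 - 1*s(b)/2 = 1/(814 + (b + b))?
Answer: 471/3767 ≈ 0.12503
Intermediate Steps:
s(b) = 8 - 2/(814 + 2*b) (s(b) = 8 - 2/(814 + (b + b)) = 8 - 2/(814 + 2*b))
1/s((0 + 8)**2) = 1/((3255 + 8*(0 + 8)**2)/(407 + (0 + 8)**2)) = 1/((3255 + 8*8**2)/(407 + 8**2)) = 1/((3255 + 8*64)/(407 + 64)) = 1/((3255 + 512)/471) = 1/((1/471)*3767) = 1/(3767/471) = 471/3767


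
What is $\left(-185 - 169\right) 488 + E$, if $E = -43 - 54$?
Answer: $-172849$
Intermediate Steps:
$E = -97$ ($E = -43 - 54 = -97$)
$\left(-185 - 169\right) 488 + E = \left(-185 - 169\right) 488 - 97 = \left(-354\right) 488 - 97 = -172752 - 97 = -172849$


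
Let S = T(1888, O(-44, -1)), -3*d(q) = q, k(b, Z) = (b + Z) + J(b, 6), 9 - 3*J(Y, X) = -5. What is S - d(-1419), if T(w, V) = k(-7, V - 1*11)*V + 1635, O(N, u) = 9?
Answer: 1123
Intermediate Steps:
J(Y, X) = 14/3 (J(Y, X) = 3 - 1/3*(-5) = 3 + 5/3 = 14/3)
k(b, Z) = 14/3 + Z + b (k(b, Z) = (b + Z) + 14/3 = (Z + b) + 14/3 = 14/3 + Z + b)
d(q) = -q/3
T(w, V) = 1635 + V*(-40/3 + V) (T(w, V) = (14/3 + (V - 1*11) - 7)*V + 1635 = (14/3 + (V - 11) - 7)*V + 1635 = (14/3 + (-11 + V) - 7)*V + 1635 = (-40/3 + V)*V + 1635 = V*(-40/3 + V) + 1635 = 1635 + V*(-40/3 + V))
S = 1596 (S = 1635 + (1/3)*9*(-40 + 3*9) = 1635 + (1/3)*9*(-40 + 27) = 1635 + (1/3)*9*(-13) = 1635 - 39 = 1596)
S - d(-1419) = 1596 - (-1)*(-1419)/3 = 1596 - 1*473 = 1596 - 473 = 1123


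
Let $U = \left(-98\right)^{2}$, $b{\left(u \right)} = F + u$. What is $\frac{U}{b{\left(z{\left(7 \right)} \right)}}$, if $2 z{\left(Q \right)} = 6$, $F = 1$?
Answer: $2401$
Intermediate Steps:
$z{\left(Q \right)} = 3$ ($z{\left(Q \right)} = \frac{1}{2} \cdot 6 = 3$)
$b{\left(u \right)} = 1 + u$
$U = 9604$
$\frac{U}{b{\left(z{\left(7 \right)} \right)}} = \frac{9604}{1 + 3} = \frac{9604}{4} = 9604 \cdot \frac{1}{4} = 2401$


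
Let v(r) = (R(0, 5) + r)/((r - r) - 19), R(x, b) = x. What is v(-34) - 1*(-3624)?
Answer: 68890/19 ≈ 3625.8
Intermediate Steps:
v(r) = -r/19 (v(r) = (0 + r)/((r - r) - 19) = r/(0 - 19) = r/(-19) = r*(-1/19) = -r/19)
v(-34) - 1*(-3624) = -1/19*(-34) - 1*(-3624) = 34/19 + 3624 = 68890/19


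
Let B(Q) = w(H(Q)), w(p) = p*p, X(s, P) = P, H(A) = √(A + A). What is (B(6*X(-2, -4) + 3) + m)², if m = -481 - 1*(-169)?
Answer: 125316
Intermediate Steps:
H(A) = √2*√A (H(A) = √(2*A) = √2*√A)
w(p) = p²
B(Q) = 2*Q (B(Q) = (√2*√Q)² = 2*Q)
m = -312 (m = -481 + 169 = -312)
(B(6*X(-2, -4) + 3) + m)² = (2*(6*(-4) + 3) - 312)² = (2*(-24 + 3) - 312)² = (2*(-21) - 312)² = (-42 - 312)² = (-354)² = 125316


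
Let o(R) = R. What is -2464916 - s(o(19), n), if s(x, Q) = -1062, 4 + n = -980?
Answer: -2463854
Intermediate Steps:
n = -984 (n = -4 - 980 = -984)
-2464916 - s(o(19), n) = -2464916 - 1*(-1062) = -2464916 + 1062 = -2463854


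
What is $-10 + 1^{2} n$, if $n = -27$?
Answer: $-37$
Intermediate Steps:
$-10 + 1^{2} n = -10 + 1^{2} \left(-27\right) = -10 + 1 \left(-27\right) = -10 - 27 = -37$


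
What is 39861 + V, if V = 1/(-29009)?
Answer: 1156327748/29009 ≈ 39861.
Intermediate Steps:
V = -1/29009 ≈ -3.4472e-5
39861 + V = 39861 - 1/29009 = 1156327748/29009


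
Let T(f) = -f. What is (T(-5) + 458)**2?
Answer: 214369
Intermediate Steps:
(T(-5) + 458)**2 = (-1*(-5) + 458)**2 = (5 + 458)**2 = 463**2 = 214369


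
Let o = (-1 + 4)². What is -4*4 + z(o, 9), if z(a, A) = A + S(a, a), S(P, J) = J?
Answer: 2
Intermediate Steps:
o = 9 (o = 3² = 9)
z(a, A) = A + a
-4*4 + z(o, 9) = -4*4 + (9 + 9) = -16 + 18 = 2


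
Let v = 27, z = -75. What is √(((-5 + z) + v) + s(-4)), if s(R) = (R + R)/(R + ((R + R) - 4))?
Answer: I*√210/2 ≈ 7.2457*I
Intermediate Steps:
s(R) = 2*R/(-4 + 3*R) (s(R) = (2*R)/(R + (2*R - 4)) = (2*R)/(R + (-4 + 2*R)) = (2*R)/(-4 + 3*R) = 2*R/(-4 + 3*R))
√(((-5 + z) + v) + s(-4)) = √(((-5 - 75) + 27) + 2*(-4)/(-4 + 3*(-4))) = √((-80 + 27) + 2*(-4)/(-4 - 12)) = √(-53 + 2*(-4)/(-16)) = √(-53 + 2*(-4)*(-1/16)) = √(-53 + ½) = √(-105/2) = I*√210/2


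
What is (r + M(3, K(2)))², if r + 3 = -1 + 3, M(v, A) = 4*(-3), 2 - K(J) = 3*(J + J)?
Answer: 169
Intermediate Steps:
K(J) = 2 - 6*J (K(J) = 2 - 3*(J + J) = 2 - 3*2*J = 2 - 6*J)
M(v, A) = -12
r = -1 (r = -3 + (-1 + 3) = -3 + 2 = -1)
(r + M(3, K(2)))² = (-1 - 12)² = (-13)² = 169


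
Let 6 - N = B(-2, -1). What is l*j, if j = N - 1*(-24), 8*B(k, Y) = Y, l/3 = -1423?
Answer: -1028829/8 ≈ -1.2860e+5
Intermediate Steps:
l = -4269 (l = 3*(-1423) = -4269)
B(k, Y) = Y/8
N = 49/8 (N = 6 - (-1)/8 = 6 - 1*(-1/8) = 6 + 1/8 = 49/8 ≈ 6.1250)
j = 241/8 (j = 49/8 - 1*(-24) = 49/8 + 24 = 241/8 ≈ 30.125)
l*j = -4269*241/8 = -1028829/8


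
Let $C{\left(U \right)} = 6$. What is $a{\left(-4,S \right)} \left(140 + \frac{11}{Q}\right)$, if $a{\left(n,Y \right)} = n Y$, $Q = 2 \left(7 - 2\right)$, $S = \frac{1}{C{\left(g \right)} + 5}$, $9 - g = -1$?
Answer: $- \frac{2822}{55} \approx -51.309$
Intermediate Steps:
$g = 10$ ($g = 9 - -1 = 9 + 1 = 10$)
$S = \frac{1}{11}$ ($S = \frac{1}{6 + 5} = \frac{1}{11} \approx 0.090909$)
$Q = 10$ ($Q = 2 \cdot 5 = 10$)
$a{\left(n,Y \right)} = Y n$
$a{\left(-4,S \right)} \left(140 + \frac{11}{Q}\right) = \frac{1}{11} \left(-4\right) \left(140 + \frac{11}{10}\right) = - \frac{4 \left(140 + 11 \cdot \frac{1}{10}\right)}{11} = - \frac{4 \left(140 + \frac{11}{10}\right)}{11} = \left(- \frac{4}{11}\right) \frac{1411}{10} = - \frac{2822}{55}$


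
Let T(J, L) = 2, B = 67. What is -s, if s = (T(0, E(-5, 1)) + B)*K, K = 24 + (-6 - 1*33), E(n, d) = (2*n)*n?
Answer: 1035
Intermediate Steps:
E(n, d) = 2*n²
K = -15 (K = 24 + (-6 - 33) = 24 - 39 = -15)
s = -1035 (s = (2 + 67)*(-15) = 69*(-15) = -1035)
-s = -1*(-1035) = 1035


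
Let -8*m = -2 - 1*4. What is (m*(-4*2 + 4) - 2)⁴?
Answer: 625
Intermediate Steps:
m = ¾ (m = -(-2 - 1*4)/8 = -(-2 - 4)/8 = -⅛*(-6) = ¾ ≈ 0.75000)
(m*(-4*2 + 4) - 2)⁴ = (3*(-4*2 + 4)/4 - 2)⁴ = (3*(-8 + 4)/4 - 2)⁴ = ((¾)*(-4) - 2)⁴ = (-3 - 2)⁴ = (-5)⁴ = 625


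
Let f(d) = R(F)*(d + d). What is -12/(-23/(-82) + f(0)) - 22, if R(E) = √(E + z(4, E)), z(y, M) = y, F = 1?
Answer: -1490/23 ≈ -64.783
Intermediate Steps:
R(E) = √(4 + E) (R(E) = √(E + 4) = √(4 + E))
f(d) = 2*d*√5 (f(d) = √(4 + 1)*(d + d) = √5*(2*d) = 2*d*√5)
-12/(-23/(-82) + f(0)) - 22 = -12/(-23/(-82) + 2*0*√5) - 22 = -12/(-23*(-1/82) + 0) - 22 = -12/(23/82 + 0) - 22 = -12/(23/82) - 22 = (82/23)*(-12) - 22 = -984/23 - 22 = -1490/23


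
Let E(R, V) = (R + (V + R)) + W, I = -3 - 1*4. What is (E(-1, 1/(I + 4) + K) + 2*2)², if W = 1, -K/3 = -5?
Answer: 2809/9 ≈ 312.11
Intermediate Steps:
K = 15 (K = -3*(-5) = 15)
I = -7 (I = -3 - 4 = -7)
E(R, V) = 1 + V + 2*R (E(R, V) = (R + (V + R)) + 1 = (R + (R + V)) + 1 = (V + 2*R) + 1 = 1 + V + 2*R)
(E(-1, 1/(I + 4) + K) + 2*2)² = ((1 + (1/(-7 + 4) + 15) + 2*(-1)) + 2*2)² = ((1 + (1/(-3) + 15) - 2) + 4)² = ((1 + (-⅓ + 15) - 2) + 4)² = ((1 + 44/3 - 2) + 4)² = (41/3 + 4)² = (53/3)² = 2809/9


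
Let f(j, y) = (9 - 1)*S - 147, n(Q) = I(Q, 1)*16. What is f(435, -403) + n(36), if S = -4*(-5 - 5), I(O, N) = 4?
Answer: 237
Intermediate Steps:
S = 40 (S = -4*(-10) = 40)
n(Q) = 64 (n(Q) = 4*16 = 64)
f(j, y) = 173 (f(j, y) = (9 - 1)*40 - 147 = 8*40 - 147 = 320 - 147 = 173)
f(435, -403) + n(36) = 173 + 64 = 237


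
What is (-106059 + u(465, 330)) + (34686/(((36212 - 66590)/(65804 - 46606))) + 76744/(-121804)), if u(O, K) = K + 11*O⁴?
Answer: 79289170714446281842/154173413 ≈ 5.1429e+11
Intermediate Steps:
(-106059 + u(465, 330)) + (34686/(((36212 - 66590)/(65804 - 46606))) + 76744/(-121804)) = (-106059 + (330 + 11*465⁴)) + (34686/(((36212 - 66590)/(65804 - 46606))) + 76744/(-121804)) = (-106059 + (330 + 11*46753250625)) + (34686/((-30378/19198)) + 76744*(-1/121804)) = (-106059 + (330 + 514285756875)) + (34686/((-30378*1/19198)) - 19186/30451) = (-106059 + 514285757205) + (34686/(-15189/9599) - 19186/30451) = 514285651146 + (34686*(-9599/15189) - 19186/30451) = 514285651146 + (-110983638/5063 - 19186/30451) = 514285651146 - 3379659899456/154173413 = 79289170714446281842/154173413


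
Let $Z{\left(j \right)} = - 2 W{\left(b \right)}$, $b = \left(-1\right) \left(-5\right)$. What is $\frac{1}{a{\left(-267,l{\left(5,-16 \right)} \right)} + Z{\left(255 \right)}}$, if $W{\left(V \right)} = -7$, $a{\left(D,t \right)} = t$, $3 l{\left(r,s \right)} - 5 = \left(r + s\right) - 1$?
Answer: $\frac{3}{35} \approx 0.085714$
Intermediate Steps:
$l{\left(r,s \right)} = \frac{4}{3} + \frac{r}{3} + \frac{s}{3}$ ($l{\left(r,s \right)} = \frac{5}{3} + \frac{\left(r + s\right) - 1}{3} = \frac{5}{3} + \frac{-1 + r + s}{3} = \frac{5}{3} + \left(- \frac{1}{3} + \frac{r}{3} + \frac{s}{3}\right) = \frac{4}{3} + \frac{r}{3} + \frac{s}{3}$)
$b = 5$
$Z{\left(j \right)} = 14$ ($Z{\left(j \right)} = \left(-2\right) \left(-7\right) = 14$)
$\frac{1}{a{\left(-267,l{\left(5,-16 \right)} \right)} + Z{\left(255 \right)}} = \frac{1}{\left(\frac{4}{3} + \frac{1}{3} \cdot 5 + \frac{1}{3} \left(-16\right)\right) + 14} = \frac{1}{\left(\frac{4}{3} + \frac{5}{3} - \frac{16}{3}\right) + 14} = \frac{1}{- \frac{7}{3} + 14} = \frac{1}{\frac{35}{3}} = \frac{3}{35}$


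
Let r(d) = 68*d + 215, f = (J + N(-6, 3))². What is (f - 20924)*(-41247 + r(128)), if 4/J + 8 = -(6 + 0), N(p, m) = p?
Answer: 33082535520/49 ≈ 6.7515e+8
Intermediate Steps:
J = -2/7 (J = 4/(-8 - (6 + 0)) = 4/(-8 - 1*6) = 4/(-8 - 6) = 4/(-14) = 4*(-1/14) = -2/7 ≈ -0.28571)
f = 1936/49 (f = (-2/7 - 6)² = (-44/7)² = 1936/49 ≈ 39.510)
r(d) = 215 + 68*d
(f - 20924)*(-41247 + r(128)) = (1936/49 - 20924)*(-41247 + (215 + 68*128)) = -1023340*(-41247 + (215 + 8704))/49 = -1023340*(-41247 + 8919)/49 = -1023340/49*(-32328) = 33082535520/49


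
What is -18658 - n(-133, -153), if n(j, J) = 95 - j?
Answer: -18886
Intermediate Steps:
-18658 - n(-133, -153) = -18658 - (95 - 1*(-133)) = -18658 - (95 + 133) = -18658 - 1*228 = -18658 - 228 = -18886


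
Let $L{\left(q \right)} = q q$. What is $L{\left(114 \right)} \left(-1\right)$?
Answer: $-12996$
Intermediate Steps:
$L{\left(q \right)} = q^{2}$
$L{\left(114 \right)} \left(-1\right) = 114^{2} \left(-1\right) = 12996 \left(-1\right) = -12996$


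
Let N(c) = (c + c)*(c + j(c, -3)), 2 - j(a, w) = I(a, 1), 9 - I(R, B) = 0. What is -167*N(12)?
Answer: -20040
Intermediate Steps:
I(R, B) = 9 (I(R, B) = 9 - 1*0 = 9 + 0 = 9)
j(a, w) = -7 (j(a, w) = 2 - 1*9 = 2 - 9 = -7)
N(c) = 2*c*(-7 + c) (N(c) = (c + c)*(c - 7) = (2*c)*(-7 + c) = 2*c*(-7 + c))
-167*N(12) = -334*12*(-7 + 12) = -334*12*5 = -167*120 = -20040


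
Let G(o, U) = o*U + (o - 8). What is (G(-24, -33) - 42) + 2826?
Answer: 3544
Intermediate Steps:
G(o, U) = -8 + o + U*o (G(o, U) = U*o + (-8 + o) = -8 + o + U*o)
(G(-24, -33) - 42) + 2826 = ((-8 - 24 - 33*(-24)) - 42) + 2826 = ((-8 - 24 + 792) - 42) + 2826 = (760 - 42) + 2826 = 718 + 2826 = 3544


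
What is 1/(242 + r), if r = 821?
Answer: 1/1063 ≈ 0.00094073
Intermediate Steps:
1/(242 + r) = 1/(242 + 821) = 1/1063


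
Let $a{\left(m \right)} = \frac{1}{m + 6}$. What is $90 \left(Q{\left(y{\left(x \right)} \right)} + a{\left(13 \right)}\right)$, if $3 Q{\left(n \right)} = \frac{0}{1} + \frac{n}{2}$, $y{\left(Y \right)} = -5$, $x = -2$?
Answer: $- \frac{1335}{19} \approx -70.263$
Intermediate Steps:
$Q{\left(n \right)} = \frac{n}{6}$ ($Q{\left(n \right)} = \frac{\frac{0}{1} + \frac{n}{2}}{3} = \frac{0 \cdot 1 + n \frac{1}{2}}{3} = \frac{0 + \frac{n}{2}}{3} = \frac{\frac{1}{2} n}{3} = \frac{n}{6}$)
$a{\left(m \right)} = \frac{1}{6 + m}$
$90 \left(Q{\left(y{\left(x \right)} \right)} + a{\left(13 \right)}\right) = 90 \left(\frac{1}{6} \left(-5\right) + \frac{1}{6 + 13}\right) = 90 \left(- \frac{5}{6} + \frac{1}{19}\right) = 90 \left(- \frac{89}{114}\right) = - \frac{1335}{19}$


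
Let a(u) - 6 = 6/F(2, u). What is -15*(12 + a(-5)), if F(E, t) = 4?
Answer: -585/2 ≈ -292.50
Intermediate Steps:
a(u) = 15/2 (a(u) = 6 + 6/4 = 6 + 6*(¼) = 6 + 3/2 = 15/2)
-15*(12 + a(-5)) = -15*(12 + 15/2) = -15*39/2 = -585/2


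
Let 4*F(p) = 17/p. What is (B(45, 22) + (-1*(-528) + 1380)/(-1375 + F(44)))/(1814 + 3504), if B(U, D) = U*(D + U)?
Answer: 81026993/142985066 ≈ 0.56668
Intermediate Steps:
F(p) = 17/(4*p) (F(p) = (17/p)/4 = 17/(4*p))
(B(45, 22) + (-1*(-528) + 1380)/(-1375 + F(44)))/(1814 + 3504) = (45*(22 + 45) + (-1*(-528) + 1380)/(-1375 + (17/4)/44))/(1814 + 3504) = (45*67 + (528 + 1380)/(-1375 + (17/4)*(1/44)))/5318 = (3015 + 1908/(-1375 + 17/176))*(1/5318) = (3015 + 1908/(-241983/176))*(1/5318) = (3015 + 1908*(-176/241983))*(1/5318) = (3015 - 37312/26887)*(1/5318) = (81026993/26887)*(1/5318) = 81026993/142985066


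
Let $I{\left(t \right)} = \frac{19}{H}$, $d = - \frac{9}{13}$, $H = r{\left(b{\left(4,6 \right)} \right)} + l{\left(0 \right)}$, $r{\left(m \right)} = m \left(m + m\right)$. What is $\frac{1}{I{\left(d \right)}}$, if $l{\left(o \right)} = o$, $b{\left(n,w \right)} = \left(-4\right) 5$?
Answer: $\frac{800}{19} \approx 42.105$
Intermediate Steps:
$b{\left(n,w \right)} = -20$
$r{\left(m \right)} = 2 m^{2}$ ($r{\left(m \right)} = m 2 m = 2 m^{2}$)
$H = 800$ ($H = 2 \left(-20\right)^{2} + 0 = 2 \cdot 400 + 0 = 800 + 0 = 800$)
$d = - \frac{9}{13}$ ($d = \left(-9\right) \frac{1}{13} = - \frac{9}{13} \approx -0.69231$)
$I{\left(t \right)} = \frac{19}{800}$
$\frac{1}{I{\left(d \right)}} = \frac{1}{\frac{19}{800}} = \frac{800}{19}$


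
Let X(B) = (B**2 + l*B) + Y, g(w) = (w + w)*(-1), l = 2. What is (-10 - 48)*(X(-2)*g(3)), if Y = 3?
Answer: 1044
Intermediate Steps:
g(w) = -2*w (g(w) = (2*w)*(-1) = -2*w)
X(B) = 3 + B**2 + 2*B (X(B) = (B**2 + 2*B) + 3 = 3 + B**2 + 2*B)
(-10 - 48)*(X(-2)*g(3)) = (-10 - 48)*((3 + (-2)**2 + 2*(-2))*(-2*3)) = -58*(3 + 4 - 4)*(-6) = -174*(-6) = -58*(-18) = 1044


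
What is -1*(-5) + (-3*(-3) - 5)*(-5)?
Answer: -15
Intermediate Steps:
-1*(-5) + (-3*(-3) - 5)*(-5) = 5 + (9 - 5)*(-5) = 5 + 4*(-5) = 5 - 20 = -15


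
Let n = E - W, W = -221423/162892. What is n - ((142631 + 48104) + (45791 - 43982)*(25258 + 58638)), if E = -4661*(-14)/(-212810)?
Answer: -2633825933478675709/17332523260 ≈ -1.5196e+8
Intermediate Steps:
E = -32627/106405 (E = 65254*(-1/212810) = -32627/106405 ≈ -0.30663)
W = -221423/162892 (W = -221423*1/162892 = -221423/162892 ≈ -1.3593)
n = 18245837031/17332523260 (n = -32627/106405 - 1*(-221423/162892) = -32627/106405 + 221423/162892 = 18245837031/17332523260 ≈ 1.0527)
n - ((142631 + 48104) + (45791 - 43982)*(25258 + 58638)) = 18245837031/17332523260 - ((142631 + 48104) + (45791 - 43982)*(25258 + 58638)) = 18245837031/17332523260 - (190735 + 1809*83896) = 18245837031/17332523260 - (190735 + 151767864) = 18245837031/17332523260 - 1*151958599 = 18245837031/17332523260 - 151958599 = -2633825933478675709/17332523260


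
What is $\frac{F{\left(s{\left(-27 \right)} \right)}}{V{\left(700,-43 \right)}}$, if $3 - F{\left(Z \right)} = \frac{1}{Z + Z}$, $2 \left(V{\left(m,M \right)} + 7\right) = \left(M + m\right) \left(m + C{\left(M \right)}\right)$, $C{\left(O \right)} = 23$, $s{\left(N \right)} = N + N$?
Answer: $\frac{325}{25649838} \approx 1.2671 \cdot 10^{-5}$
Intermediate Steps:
$s{\left(N \right)} = 2 N$
$V{\left(m,M \right)} = -7 + \frac{\left(23 + m\right) \left(M + m\right)}{2}$ ($V{\left(m,M \right)} = -7 + \frac{\left(M + m\right) \left(m + 23\right)}{2} = -7 + \frac{\left(M + m\right) \left(23 + m\right)}{2} = -7 + \frac{\left(23 + m\right) \left(M + m\right)}{2}$)
$F{\left(Z \right)} = 3 - \frac{1}{2 Z}$ ($F{\left(Z \right)} = 3 - \frac{1}{Z + Z} = 3 - \frac{1}{2 Z}$)
$\frac{F{\left(s{\left(-27 \right)} \right)}}{V{\left(700,-43 \right)}} = \frac{3 - \frac{1}{2 \cdot 2 \left(-27\right)}}{-7 + \frac{700^{2}}{2} + \frac{23}{2} \left(-43\right) + \frac{23}{2} \cdot 700 + \frac{1}{2} \left(-43\right) 700} = \frac{3 - \frac{1}{2 \left(-54\right)}}{-7 + \frac{1}{2} \cdot 490000 - \frac{989}{2} + 8050 - 15050} = \frac{3 - - \frac{1}{108}}{-7 + 245000 - \frac{989}{2} + 8050 - 15050} = \frac{3 + \frac{1}{108}}{\frac{474997}{2}} = \frac{325}{108} \cdot \frac{2}{474997} = \frac{325}{25649838}$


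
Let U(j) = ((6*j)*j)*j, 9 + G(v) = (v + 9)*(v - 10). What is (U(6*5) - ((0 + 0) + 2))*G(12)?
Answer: 5345934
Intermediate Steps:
G(v) = -9 + (-10 + v)*(9 + v) (G(v) = -9 + (v + 9)*(v - 10) = -9 + (9 + v)*(-10 + v) = -9 + (-10 + v)*(9 + v))
U(j) = 6*j³ (U(j) = (6*j²)*j = 6*j³)
(U(6*5) - ((0 + 0) + 2))*G(12) = (6*(6*5)³ - ((0 + 0) + 2))*(-99 + 12² - 1*12) = (6*30³ - (0 + 2))*(-99 + 144 - 12) = (6*27000 - 1*2)*33 = (162000 - 2)*33 = 161998*33 = 5345934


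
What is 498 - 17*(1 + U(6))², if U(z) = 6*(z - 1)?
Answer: -15839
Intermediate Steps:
U(z) = -6 + 6*z (U(z) = 6*(-1 + z) = -6 + 6*z)
498 - 17*(1 + U(6))² = 498 - 17*(1 + (-6 + 6*6))² = 498 - 17*(1 + (-6 + 36))² = 498 - 17*(1 + 30)² = 498 - 17*31² = 498 - 17*961 = 498 - 16337 = -15839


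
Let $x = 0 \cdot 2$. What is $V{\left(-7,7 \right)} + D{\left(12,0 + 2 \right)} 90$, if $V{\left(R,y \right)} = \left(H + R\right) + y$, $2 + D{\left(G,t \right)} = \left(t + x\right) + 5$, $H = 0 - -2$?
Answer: $452$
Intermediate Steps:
$x = 0$
$H = 2$ ($H = 0 + 2 = 2$)
$D{\left(G,t \right)} = 3 + t$ ($D{\left(G,t \right)} = -2 + \left(\left(t + 0\right) + 5\right) = -2 + \left(t + 5\right) = -2 + \left(5 + t\right) = 3 + t$)
$V{\left(R,y \right)} = 2 + R + y$ ($V{\left(R,y \right)} = \left(2 + R\right) + y = 2 + R + y$)
$V{\left(-7,7 \right)} + D{\left(12,0 + 2 \right)} 90 = \left(2 - 7 + 7\right) + \left(3 + \left(0 + 2\right)\right) 90 = 2 + \left(3 + 2\right) 90 = 2 + 5 \cdot 90 = 2 + 450 = 452$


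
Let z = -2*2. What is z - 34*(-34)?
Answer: 1152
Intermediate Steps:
z = -4
z - 34*(-34) = -4 - 34*(-34) = -4 + 1156 = 1152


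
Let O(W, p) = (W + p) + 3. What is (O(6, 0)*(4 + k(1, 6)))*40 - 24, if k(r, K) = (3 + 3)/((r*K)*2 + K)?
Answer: 1536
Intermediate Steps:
O(W, p) = 3 + W + p
k(r, K) = 6/(K + 2*K*r) (k(r, K) = 6/((K*r)*2 + K) = 6/(2*K*r + K) = 6/(K + 2*K*r))
(O(6, 0)*(4 + k(1, 6)))*40 - 24 = ((3 + 6 + 0)*(4 + 6/(6*(1 + 2*1))))*40 - 24 = (9*(4 + 6*(⅙)/(1 + 2)))*40 - 24 = (9*(4 + 6*(⅙)/3))*40 - 24 = (9*(4 + 6*(⅙)*(⅓)))*40 - 24 = (9*(4 + ⅓))*40 - 24 = (9*(13/3))*40 - 24 = 39*40 - 24 = 1560 - 24 = 1536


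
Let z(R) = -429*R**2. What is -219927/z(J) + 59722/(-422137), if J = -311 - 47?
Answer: -1063605647011/7736695604924 ≈ -0.13748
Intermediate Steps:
J = -358
-219927/z(J) + 59722/(-422137) = -219927/((-429*(-358)**2)) + 59722/(-422137) = -219927/((-429*128164)) + 59722*(-1/422137) = -219927/(-54982356) - 59722/422137 = -219927*(-1/54982356) - 59722/422137 = 73309/18327452 - 59722/422137 = -1063605647011/7736695604924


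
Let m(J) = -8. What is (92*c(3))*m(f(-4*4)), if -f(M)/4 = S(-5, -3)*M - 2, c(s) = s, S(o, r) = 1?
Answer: -2208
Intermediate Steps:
f(M) = 8 - 4*M (f(M) = -4*(1*M - 2) = -4*(M - 2) = -4*(-2 + M) = 8 - 4*M)
(92*c(3))*m(f(-4*4)) = (92*3)*(-8) = 276*(-8) = -2208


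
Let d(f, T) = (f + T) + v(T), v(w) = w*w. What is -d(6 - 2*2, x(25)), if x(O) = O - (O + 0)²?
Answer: -359402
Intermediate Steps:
v(w) = w²
x(O) = O - O²
d(f, T) = T + f + T² (d(f, T) = (f + T) + T² = (T + f) + T² = T + f + T²)
-d(6 - 2*2, x(25)) = -(25*(1 - 1*25) + (6 - 2*2) + (25*(1 - 1*25))²) = -(25*(1 - 25) + (6 - 4) + (25*(1 - 25))²) = -(25*(-24) + 2 + (25*(-24))²) = -(-600 + 2 + (-600)²) = -(-600 + 2 + 360000) = -1*359402 = -359402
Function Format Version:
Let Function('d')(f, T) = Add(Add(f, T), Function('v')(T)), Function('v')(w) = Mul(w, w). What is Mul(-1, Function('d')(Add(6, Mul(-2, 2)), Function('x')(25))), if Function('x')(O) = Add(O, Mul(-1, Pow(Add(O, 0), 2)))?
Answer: -359402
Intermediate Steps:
Function('v')(w) = Pow(w, 2)
Function('x')(O) = Add(O, Mul(-1, Pow(O, 2)))
Function('d')(f, T) = Add(T, f, Pow(T, 2)) (Function('d')(f, T) = Add(Add(f, T), Pow(T, 2)) = Add(Add(T, f), Pow(T, 2)) = Add(T, f, Pow(T, 2)))
Mul(-1, Function('d')(Add(6, Mul(-2, 2)), Function('x')(25))) = Mul(-1, Add(Mul(25, Add(1, Mul(-1, 25))), Add(6, Mul(-2, 2)), Pow(Mul(25, Add(1, Mul(-1, 25))), 2))) = Mul(-1, Add(Mul(25, Add(1, -25)), Add(6, -4), Pow(Mul(25, Add(1, -25)), 2))) = Mul(-1, Add(Mul(25, -24), 2, Pow(Mul(25, -24), 2))) = Mul(-1, Add(-600, 2, Pow(-600, 2))) = Mul(-1, Add(-600, 2, 360000)) = Mul(-1, 359402) = -359402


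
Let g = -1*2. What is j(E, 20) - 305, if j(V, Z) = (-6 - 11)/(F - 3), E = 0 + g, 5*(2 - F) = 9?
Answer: -4185/14 ≈ -298.93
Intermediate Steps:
F = 1/5 (F = 2 - 1/5*9 = 2 - 9/5 = 1/5 ≈ 0.20000)
g = -2
E = -2 (E = 0 - 2 = -2)
j(V, Z) = 85/14 (j(V, Z) = (-6 - 11)/(1/5 - 3) = -17/(-14/5) = -17*(-5/14) = 85/14)
j(E, 20) - 305 = 85/14 - 305 = -4185/14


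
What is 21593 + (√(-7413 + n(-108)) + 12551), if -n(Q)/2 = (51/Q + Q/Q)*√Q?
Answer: 34144 + √(-66717 - 57*I*√3)/3 ≈ 34144.0 - 86.099*I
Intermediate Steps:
n(Q) = -2*√Q*(1 + 51/Q) (n(Q) = -2*(51/Q + Q/Q)*√Q = -2*(51/Q + 1)*√Q = -2*(1 + 51/Q)*√Q = -2*√Q*(1 + 51/Q))
21593 + (√(-7413 + n(-108)) + 12551) = 21593 + (√(-7413 + 2*(-51 - 1*(-108))/√(-108)) + 12551) = 21593 + (√(-7413 + 2*(-I*√3/18)*(-51 + 108)) + 12551) = 21593 + (√(-7413 + 2*(-I*√3/18)*57) + 12551) = 21593 + (√(-7413 - 19*I*√3/3) + 12551) = 21593 + (12551 + √(-7413 - 19*I*√3/3)) = 34144 + √(-7413 - 19*I*√3/3)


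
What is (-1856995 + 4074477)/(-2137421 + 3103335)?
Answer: 1108741/482957 ≈ 2.2957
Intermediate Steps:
(-1856995 + 4074477)/(-2137421 + 3103335) = 2217482/965914 = 2217482*(1/965914) = 1108741/482957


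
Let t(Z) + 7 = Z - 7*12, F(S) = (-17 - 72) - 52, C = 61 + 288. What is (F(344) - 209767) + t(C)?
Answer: -209650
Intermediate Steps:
C = 349
F(S) = -141 (F(S) = -89 - 52 = -141)
t(Z) = -91 + Z (t(Z) = -7 + (Z - 7*12) = -7 + (Z - 84) = -7 + (-84 + Z) = -91 + Z)
(F(344) - 209767) + t(C) = (-141 - 209767) + (-91 + 349) = -209908 + 258 = -209650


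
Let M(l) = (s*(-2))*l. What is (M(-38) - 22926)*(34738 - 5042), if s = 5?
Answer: -669526016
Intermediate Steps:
M(l) = -10*l (M(l) = (5*(-2))*l = -10*l)
(M(-38) - 22926)*(34738 - 5042) = (-10*(-38) - 22926)*(34738 - 5042) = (380 - 22926)*29696 = -22546*29696 = -669526016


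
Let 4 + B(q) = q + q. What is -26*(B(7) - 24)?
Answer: 364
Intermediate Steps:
B(q) = -4 + 2*q (B(q) = -4 + (q + q) = -4 + 2*q)
-26*(B(7) - 24) = -26*((-4 + 2*7) - 24) = -26*((-4 + 14) - 24) = -26*(10 - 24) = -26*(-14) = 364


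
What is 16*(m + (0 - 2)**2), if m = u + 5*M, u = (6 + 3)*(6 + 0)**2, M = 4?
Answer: 5568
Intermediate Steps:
u = 324 (u = 9*6**2 = 9*36 = 324)
m = 344 (m = 324 + 5*4 = 324 + 20 = 344)
16*(m + (0 - 2)**2) = 16*(344 + (0 - 2)**2) = 16*(344 + (-2)**2) = 16*(344 + 4) = 16*348 = 5568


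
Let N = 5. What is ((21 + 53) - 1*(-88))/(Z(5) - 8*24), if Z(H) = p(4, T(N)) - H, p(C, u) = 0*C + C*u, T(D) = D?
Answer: -54/59 ≈ -0.91525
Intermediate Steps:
p(C, u) = C*u (p(C, u) = 0 + C*u = C*u)
Z(H) = 20 - H (Z(H) = 4*5 - H = 20 - H)
((21 + 53) - 1*(-88))/(Z(5) - 8*24) = ((21 + 53) - 1*(-88))/((20 - 1*5) - 8*24) = (74 + 88)/((20 - 5) - 192) = 162/(15 - 192) = 162/(-177) = -1/177*162 = -54/59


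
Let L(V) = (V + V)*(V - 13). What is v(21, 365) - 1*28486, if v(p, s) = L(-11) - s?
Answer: -28323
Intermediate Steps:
L(V) = 2*V*(-13 + V) (L(V) = (2*V)*(-13 + V) = 2*V*(-13 + V))
v(p, s) = 528 - s (v(p, s) = 2*(-11)*(-13 - 11) - s = 2*(-11)*(-24) - s = 528 - s)
v(21, 365) - 1*28486 = (528 - 1*365) - 1*28486 = (528 - 365) - 28486 = 163 - 28486 = -28323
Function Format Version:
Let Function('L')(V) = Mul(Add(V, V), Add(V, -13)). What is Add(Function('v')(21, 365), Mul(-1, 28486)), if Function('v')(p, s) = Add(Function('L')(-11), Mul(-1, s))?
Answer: -28323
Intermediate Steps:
Function('L')(V) = Mul(2, V, Add(-13, V)) (Function('L')(V) = Mul(Mul(2, V), Add(-13, V)) = Mul(2, V, Add(-13, V)))
Function('v')(p, s) = Add(528, Mul(-1, s)) (Function('v')(p, s) = Add(Mul(2, -11, Add(-13, -11)), Mul(-1, s)) = Add(Mul(2, -11, -24), Mul(-1, s)) = Add(528, Mul(-1, s)))
Add(Function('v')(21, 365), Mul(-1, 28486)) = Add(Add(528, Mul(-1, 365)), Mul(-1, 28486)) = Add(Add(528, -365), -28486) = Add(163, -28486) = -28323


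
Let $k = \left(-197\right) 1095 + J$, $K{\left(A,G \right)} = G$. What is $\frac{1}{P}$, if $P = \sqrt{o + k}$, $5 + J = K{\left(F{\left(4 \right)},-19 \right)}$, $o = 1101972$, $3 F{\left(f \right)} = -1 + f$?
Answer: $\frac{\sqrt{886233}}{886233} \approx 0.0010622$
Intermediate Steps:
$F{\left(f \right)} = - \frac{1}{3} + \frac{f}{3}$ ($F{\left(f \right)} = \frac{-1 + f}{3} = - \frac{1}{3} + \frac{f}{3}$)
$J = -24$ ($J = -5 - 19 = -24$)
$k = -215739$ ($k = \left(-197\right) 1095 - 24 = -215715 - 24 = -215739$)
$P = \sqrt{886233}$ ($P = \sqrt{1101972 - 215739} = \sqrt{886233} \approx 941.4$)
$\frac{1}{P} = \frac{1}{\sqrt{886233}} = \frac{\sqrt{886233}}{886233}$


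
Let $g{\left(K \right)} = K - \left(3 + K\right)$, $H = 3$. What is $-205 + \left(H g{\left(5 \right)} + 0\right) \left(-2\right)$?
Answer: $-187$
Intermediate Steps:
$g{\left(K \right)} = -3$ ($g{\left(K \right)} = K - \left(3 + K\right) = -3$)
$-205 + \left(H g{\left(5 \right)} + 0\right) \left(-2\right) = -205 + \left(3 \left(-3\right) + 0\right) \left(-2\right) = -205 + \left(-9 + 0\right) \left(-2\right) = -205 - -18 = -205 + 18 = -187$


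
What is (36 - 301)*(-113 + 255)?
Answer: -37630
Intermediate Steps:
(36 - 301)*(-113 + 255) = -265*142 = -37630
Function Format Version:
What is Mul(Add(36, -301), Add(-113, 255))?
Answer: -37630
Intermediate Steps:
Mul(Add(36, -301), Add(-113, 255)) = Mul(-265, 142) = -37630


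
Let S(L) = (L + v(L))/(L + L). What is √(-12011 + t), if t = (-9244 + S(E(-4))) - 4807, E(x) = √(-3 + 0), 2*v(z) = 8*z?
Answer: 3*I*√11582/2 ≈ 161.43*I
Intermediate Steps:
v(z) = 4*z (v(z) = (8*z)/2 = 4*z)
E(x) = I*√3 (E(x) = √(-3) = I*√3)
S(L) = 5/2 (S(L) = (L + 4*L)/(L + L) = (5*L)/((2*L)) = (5*L)*(1/(2*L)) = 5/2)
t = -28097/2 (t = (-9244 + 5/2) - 4807 = -18483/2 - 4807 = -28097/2 ≈ -14049.)
√(-12011 + t) = √(-12011 - 28097/2) = √(-52119/2) = 3*I*√11582/2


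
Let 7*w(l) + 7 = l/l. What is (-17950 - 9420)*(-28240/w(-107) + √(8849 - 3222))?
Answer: -2705250800/3 - 27370*√5627 ≈ -9.0380e+8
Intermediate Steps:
w(l) = -6/7 (w(l) = -1 + (l/l)/7 = -1 + (⅐)*1 = -1 + ⅐ = -6/7)
(-17950 - 9420)*(-28240/w(-107) + √(8849 - 3222)) = (-17950 - 9420)*(-28240/(-6/7) + √(8849 - 3222)) = -27370*(-28240*(-7/6) + √5627) = -27370*(98840/3 + √5627) = -2705250800/3 - 27370*√5627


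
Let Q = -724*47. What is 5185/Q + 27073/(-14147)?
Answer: -21161537/10242428 ≈ -2.0661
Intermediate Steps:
Q = -34028
5185/Q + 27073/(-14147) = 5185/(-34028) + 27073/(-14147) = 5185*(-1/34028) + 27073*(-1/14147) = -5185/34028 - 27073/14147 = -21161537/10242428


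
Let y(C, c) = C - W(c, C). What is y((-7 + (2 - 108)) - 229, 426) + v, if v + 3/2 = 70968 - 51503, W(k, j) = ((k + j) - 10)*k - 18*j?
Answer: -37117/2 ≈ -18559.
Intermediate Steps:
W(k, j) = -18*j + k*(-10 + j + k) (W(k, j) = ((j + k) - 10)*k - 18*j = (-10 + j + k)*k - 18*j = k*(-10 + j + k) - 18*j = -18*j + k*(-10 + j + k))
y(C, c) = -c² + 10*c + 19*C - C*c (y(C, c) = C - (c² - 18*C - 10*c + C*c) = C + (-c² + 10*c + 18*C - C*c) = -c² + 10*c + 19*C - C*c)
v = 38927/2 (v = -3/2 + (70968 - 51503) = -3/2 + 19465 = 38927/2 ≈ 19464.)
y((-7 + (2 - 108)) - 229, 426) + v = (-1*426² + 10*426 + 19*((-7 + (2 - 108)) - 229) - 1*((-7 + (2 - 108)) - 229)*426) + 38927/2 = (-1*181476 + 4260 + 19*((-7 - 106) - 229) - 1*((-7 - 106) - 229)*426) + 38927/2 = (-181476 + 4260 + 19*(-113 - 229) - 1*(-113 - 229)*426) + 38927/2 = (-181476 + 4260 + 19*(-342) - 1*(-342)*426) + 38927/2 = (-181476 + 4260 - 6498 + 145692) + 38927/2 = -38022 + 38927/2 = -37117/2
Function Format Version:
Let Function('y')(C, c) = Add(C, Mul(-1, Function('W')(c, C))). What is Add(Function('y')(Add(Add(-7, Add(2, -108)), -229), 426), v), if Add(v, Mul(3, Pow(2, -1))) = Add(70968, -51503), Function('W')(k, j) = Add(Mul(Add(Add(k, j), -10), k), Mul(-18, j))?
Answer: Rational(-37117, 2) ≈ -18559.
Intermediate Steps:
Function('W')(k, j) = Add(Mul(-18, j), Mul(k, Add(-10, j, k))) (Function('W')(k, j) = Add(Mul(Add(Add(j, k), -10), k), Mul(-18, j)) = Add(Mul(Add(-10, j, k), k), Mul(-18, j)) = Add(Mul(k, Add(-10, j, k)), Mul(-18, j)) = Add(Mul(-18, j), Mul(k, Add(-10, j, k))))
Function('y')(C, c) = Add(Mul(-1, Pow(c, 2)), Mul(10, c), Mul(19, C), Mul(-1, C, c)) (Function('y')(C, c) = Add(C, Mul(-1, Add(Pow(c, 2), Mul(-18, C), Mul(-10, c), Mul(C, c)))) = Add(C, Add(Mul(-1, Pow(c, 2)), Mul(10, c), Mul(18, C), Mul(-1, C, c))) = Add(Mul(-1, Pow(c, 2)), Mul(10, c), Mul(19, C), Mul(-1, C, c)))
v = Rational(38927, 2) (v = Add(Rational(-3, 2), Add(70968, -51503)) = Add(Rational(-3, 2), 19465) = Rational(38927, 2) ≈ 19464.)
Add(Function('y')(Add(Add(-7, Add(2, -108)), -229), 426), v) = Add(Add(Mul(-1, Pow(426, 2)), Mul(10, 426), Mul(19, Add(Add(-7, Add(2, -108)), -229)), Mul(-1, Add(Add(-7, Add(2, -108)), -229), 426)), Rational(38927, 2)) = Add(Add(Mul(-1, 181476), 4260, Mul(19, Add(Add(-7, -106), -229)), Mul(-1, Add(Add(-7, -106), -229), 426)), Rational(38927, 2)) = Add(Add(-181476, 4260, Mul(19, Add(-113, -229)), Mul(-1, Add(-113, -229), 426)), Rational(38927, 2)) = Add(Add(-181476, 4260, Mul(19, -342), Mul(-1, -342, 426)), Rational(38927, 2)) = Add(Add(-181476, 4260, -6498, 145692), Rational(38927, 2)) = Add(-38022, Rational(38927, 2)) = Rational(-37117, 2)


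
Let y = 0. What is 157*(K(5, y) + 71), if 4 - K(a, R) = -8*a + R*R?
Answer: 18055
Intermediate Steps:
K(a, R) = 4 - R² + 8*a (K(a, R) = 4 - (-8*a + R*R) = 4 - (-8*a + R²) = 4 - (R² - 8*a) = 4 + (-R² + 8*a) = 4 - R² + 8*a)
157*(K(5, y) + 71) = 157*((4 - 1*0² + 8*5) + 71) = 157*((4 - 1*0 + 40) + 71) = 157*((4 + 0 + 40) + 71) = 157*(44 + 71) = 157*115 = 18055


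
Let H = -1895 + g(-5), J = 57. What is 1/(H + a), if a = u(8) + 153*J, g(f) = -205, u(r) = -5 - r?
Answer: 1/6608 ≈ 0.00015133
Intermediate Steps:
a = 8708 (a = (-5 - 1*8) + 153*57 = (-5 - 8) + 8721 = -13 + 8721 = 8708)
H = -2100 (H = -1895 - 205 = -2100)
1/(H + a) = 1/(-2100 + 8708) = 1/6608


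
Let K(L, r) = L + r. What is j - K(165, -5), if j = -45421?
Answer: -45581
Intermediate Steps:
j - K(165, -5) = -45421 - (165 - 5) = -45421 - 1*160 = -45421 - 160 = -45581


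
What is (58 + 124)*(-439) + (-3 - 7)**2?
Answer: -79798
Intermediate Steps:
(58 + 124)*(-439) + (-3 - 7)**2 = 182*(-439) + (-10)**2 = -79898 + 100 = -79798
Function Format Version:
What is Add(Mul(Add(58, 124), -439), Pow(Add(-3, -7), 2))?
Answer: -79798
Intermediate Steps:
Add(Mul(Add(58, 124), -439), Pow(Add(-3, -7), 2)) = Add(Mul(182, -439), Pow(-10, 2)) = Add(-79898, 100) = -79798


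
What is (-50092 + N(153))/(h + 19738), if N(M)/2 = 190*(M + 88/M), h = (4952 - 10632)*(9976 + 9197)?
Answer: -632392/8329542003 ≈ -7.5922e-5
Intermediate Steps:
h = -108902640 (h = -5680*19173 = -108902640)
N(M) = 380*M + 33440/M (N(M) = 2*(190*(M + 88/M)) = 2*(190*M + 16720/M) = 380*M + 33440/M)
(-50092 + N(153))/(h + 19738) = (-50092 + (380*153 + 33440/153))/(-108902640 + 19738) = (-50092 + (58140 + 33440*(1/153)))/(-108882902) = (-50092 + (58140 + 33440/153))*(-1/108882902) = (-50092 + 8928860/153)*(-1/108882902) = (1264784/153)*(-1/108882902) = -632392/8329542003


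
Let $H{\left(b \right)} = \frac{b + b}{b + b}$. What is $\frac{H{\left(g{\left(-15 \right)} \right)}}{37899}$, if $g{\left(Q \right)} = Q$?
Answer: $\frac{1}{37899} \approx 2.6386 \cdot 10^{-5}$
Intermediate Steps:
$H{\left(b \right)} = 1$ ($H{\left(b \right)} = \frac{2 b}{2 b} = 2 b \frac{1}{2 b} = 1$)
$\frac{H{\left(g{\left(-15 \right)} \right)}}{37899} = 1 \cdot \frac{1}{37899} = \frac{1}{37899}$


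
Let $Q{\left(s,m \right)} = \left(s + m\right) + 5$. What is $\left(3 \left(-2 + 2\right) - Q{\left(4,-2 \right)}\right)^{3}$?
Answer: $-343$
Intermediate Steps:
$Q{\left(s,m \right)} = 5 + m + s$ ($Q{\left(s,m \right)} = \left(m + s\right) + 5 = 5 + m + s$)
$\left(3 \left(-2 + 2\right) - Q{\left(4,-2 \right)}\right)^{3} = \left(3 \left(-2 + 2\right) - \left(5 - 2 + 4\right)\right)^{3} = \left(3 \cdot 0 - 7\right)^{3} = \left(0 - 7\right)^{3} = \left(-7\right)^{3} = -343$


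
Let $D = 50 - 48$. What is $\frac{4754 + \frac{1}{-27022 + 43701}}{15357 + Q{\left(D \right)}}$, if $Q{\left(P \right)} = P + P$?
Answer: $\frac{79291967}{256206119} \approx 0.30948$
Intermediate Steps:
$D = 2$
$Q{\left(P \right)} = 2 P$
$\frac{4754 + \frac{1}{-27022 + 43701}}{15357 + Q{\left(D \right)}} = \frac{4754 + \frac{1}{-27022 + 43701}}{15357 + 2 \cdot 2} = \frac{4754 + \frac{1}{16679}}{15357 + 4} = \frac{4754 + \frac{1}{16679}}{15361} = \frac{79291967}{16679} \cdot \frac{1}{15361} = \frac{79291967}{256206119}$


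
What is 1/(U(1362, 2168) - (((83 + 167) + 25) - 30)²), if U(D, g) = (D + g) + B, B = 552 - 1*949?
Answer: -1/56892 ≈ -1.7577e-5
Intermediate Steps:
B = -397 (B = 552 - 949 = -397)
U(D, g) = -397 + D + g (U(D, g) = (D + g) - 397 = -397 + D + g)
1/(U(1362, 2168) - (((83 + 167) + 25) - 30)²) = 1/((-397 + 1362 + 2168) - (((83 + 167) + 25) - 30)²) = 1/(3133 - ((250 + 25) - 30)²) = 1/(3133 - (275 - 30)²) = 1/(3133 - 1*245²) = 1/(3133 - 1*60025) = 1/(3133 - 60025) = 1/(-56892) = -1/56892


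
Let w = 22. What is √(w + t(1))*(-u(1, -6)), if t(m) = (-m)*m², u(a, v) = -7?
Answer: 7*√21 ≈ 32.078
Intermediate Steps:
t(m) = -m³
√(w + t(1))*(-u(1, -6)) = √(22 - 1*1³)*(-1*(-7)) = √(22 - 1*1)*7 = √(22 - 1)*7 = √21*7 = 7*√21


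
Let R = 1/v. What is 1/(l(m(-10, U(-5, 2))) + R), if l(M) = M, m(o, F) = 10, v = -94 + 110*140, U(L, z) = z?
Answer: 15306/153061 ≈ 0.099999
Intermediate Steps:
v = 15306 (v = -94 + 15400 = 15306)
R = 1/15306 ≈ 6.5334e-5
1/(l(m(-10, U(-5, 2))) + R) = 1/(10 + 1/15306) = 1/(153061/15306) = 15306/153061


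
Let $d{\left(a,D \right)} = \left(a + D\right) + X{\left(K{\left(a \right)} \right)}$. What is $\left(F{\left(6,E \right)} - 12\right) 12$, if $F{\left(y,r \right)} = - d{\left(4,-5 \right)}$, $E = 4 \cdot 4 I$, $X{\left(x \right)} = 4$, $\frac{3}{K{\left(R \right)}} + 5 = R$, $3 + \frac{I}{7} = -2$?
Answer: $-180$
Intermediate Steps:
$I = -35$ ($I = -21 + 7 \left(-2\right) = -21 - 14 = -35$)
$K{\left(R \right)} = \frac{3}{-5 + R}$
$d{\left(a,D \right)} = 4 + D + a$ ($d{\left(a,D \right)} = \left(a + D\right) + 4 = \left(D + a\right) + 4 = 4 + D + a$)
$E = -560$ ($E = 4 \cdot 4 \left(-35\right) = 16 \left(-35\right) = -560$)
$F{\left(y,r \right)} = -3$ ($F{\left(y,r \right)} = - (4 - 5 + 4) = \left(-1\right) 3 = -3$)
$\left(F{\left(6,E \right)} - 12\right) 12 = \left(-3 - 12\right) 12 = \left(-15\right) 12 = -180$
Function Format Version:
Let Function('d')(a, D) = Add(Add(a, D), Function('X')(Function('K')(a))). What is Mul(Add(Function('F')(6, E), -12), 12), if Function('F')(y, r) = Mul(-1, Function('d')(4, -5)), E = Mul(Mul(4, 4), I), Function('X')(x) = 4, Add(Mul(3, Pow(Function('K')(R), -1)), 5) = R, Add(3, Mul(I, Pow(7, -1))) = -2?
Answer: -180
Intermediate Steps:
I = -35 (I = Add(-21, Mul(7, -2)) = Add(-21, -14) = -35)
Function('K')(R) = Mul(3, Pow(Add(-5, R), -1))
Function('d')(a, D) = Add(4, D, a) (Function('d')(a, D) = Add(Add(a, D), 4) = Add(Add(D, a), 4) = Add(4, D, a))
E = -560 (E = Mul(Mul(4, 4), -35) = Mul(16, -35) = -560)
Function('F')(y, r) = -3 (Function('F')(y, r) = Mul(-1, Add(4, -5, 4)) = Mul(-1, 3) = -3)
Mul(Add(Function('F')(6, E), -12), 12) = Mul(Add(-3, -12), 12) = Mul(-15, 12) = -180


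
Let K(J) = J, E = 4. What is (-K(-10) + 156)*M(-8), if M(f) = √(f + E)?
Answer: 332*I ≈ 332.0*I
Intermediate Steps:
M(f) = √(4 + f) (M(f) = √(f + 4) = √(4 + f))
(-K(-10) + 156)*M(-8) = (-1*(-10) + 156)*√(4 - 8) = (10 + 156)*√(-4) = 166*(2*I) = 332*I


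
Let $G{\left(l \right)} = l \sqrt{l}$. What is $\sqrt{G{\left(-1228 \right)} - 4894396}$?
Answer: $2 \sqrt{-1223599 - 614 i \sqrt{307}} \approx 9.7255 - 2212.3 i$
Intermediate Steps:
$G{\left(l \right)} = l^{\frac{3}{2}}$
$\sqrt{G{\left(-1228 \right)} - 4894396} = \sqrt{\left(-1228\right)^{\frac{3}{2}} - 4894396} = \sqrt{- 2456 i \sqrt{307} - 4894396} = \sqrt{-4894396 - 2456 i \sqrt{307}}$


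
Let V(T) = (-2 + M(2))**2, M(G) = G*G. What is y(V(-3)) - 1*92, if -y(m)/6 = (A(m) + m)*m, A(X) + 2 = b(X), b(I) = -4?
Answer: -44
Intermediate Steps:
M(G) = G**2
A(X) = -6 (A(X) = -2 - 4 = -6)
V(T) = 4 (V(T) = (-2 + 2**2)**2 = (-2 + 4)**2 = 2**2 = 4)
y(m) = -6*m*(-6 + m) (y(m) = -6*(-6 + m)*m = -6*m*(-6 + m))
y(V(-3)) - 1*92 = 6*4*(6 - 1*4) - 1*92 = 6*4*(6 - 4) - 92 = 6*4*2 - 92 = 48 - 92 = -44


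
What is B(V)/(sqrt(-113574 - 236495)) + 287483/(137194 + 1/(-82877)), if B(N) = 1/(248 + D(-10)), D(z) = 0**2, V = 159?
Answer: 23825728591/11370227137 - I*sqrt(350069)/86817112 ≈ 2.0954 - 6.8151e-6*I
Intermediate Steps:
D(z) = 0
B(N) = 1/248 (B(N) = 1/(248 + 0) = 1/248)
B(V)/(sqrt(-113574 - 236495)) + 287483/(137194 + 1/(-82877)) = 1/(248*(sqrt(-113574 - 236495))) + 287483/(137194 + 1/(-82877)) = 1/(248*(sqrt(-350069))) + 287483/(137194 - 1/82877) = 1/(248*((I*sqrt(350069)))) + 287483/(11370227137/82877) = (-I*sqrt(350069)/350069)/248 + 287483*(82877/11370227137) = -I*sqrt(350069)/86817112 + 23825728591/11370227137 = 23825728591/11370227137 - I*sqrt(350069)/86817112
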